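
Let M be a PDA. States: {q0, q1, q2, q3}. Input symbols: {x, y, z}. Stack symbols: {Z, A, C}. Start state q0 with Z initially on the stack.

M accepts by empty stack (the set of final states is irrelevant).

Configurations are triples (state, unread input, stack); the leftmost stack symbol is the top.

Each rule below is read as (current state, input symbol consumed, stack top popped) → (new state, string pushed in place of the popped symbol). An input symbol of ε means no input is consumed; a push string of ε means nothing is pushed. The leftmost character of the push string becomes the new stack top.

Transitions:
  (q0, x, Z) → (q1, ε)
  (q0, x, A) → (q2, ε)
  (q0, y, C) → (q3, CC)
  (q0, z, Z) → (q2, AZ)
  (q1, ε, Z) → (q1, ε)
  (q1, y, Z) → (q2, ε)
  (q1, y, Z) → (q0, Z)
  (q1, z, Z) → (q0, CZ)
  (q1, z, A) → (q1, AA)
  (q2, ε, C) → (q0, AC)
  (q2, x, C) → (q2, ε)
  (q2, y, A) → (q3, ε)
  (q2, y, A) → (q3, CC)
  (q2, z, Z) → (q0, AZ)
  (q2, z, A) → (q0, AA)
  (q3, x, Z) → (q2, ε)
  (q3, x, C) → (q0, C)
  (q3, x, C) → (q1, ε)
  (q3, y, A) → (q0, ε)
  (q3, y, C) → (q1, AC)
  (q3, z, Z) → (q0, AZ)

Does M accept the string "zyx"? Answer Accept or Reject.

One accepting computation: (q0, zyx, Z) ⊢ (q2, yx, AZ) ⊢ (q3, x, Z) ⊢ (q2, ε, ε)
All input consumed and the stack is empty.

Accept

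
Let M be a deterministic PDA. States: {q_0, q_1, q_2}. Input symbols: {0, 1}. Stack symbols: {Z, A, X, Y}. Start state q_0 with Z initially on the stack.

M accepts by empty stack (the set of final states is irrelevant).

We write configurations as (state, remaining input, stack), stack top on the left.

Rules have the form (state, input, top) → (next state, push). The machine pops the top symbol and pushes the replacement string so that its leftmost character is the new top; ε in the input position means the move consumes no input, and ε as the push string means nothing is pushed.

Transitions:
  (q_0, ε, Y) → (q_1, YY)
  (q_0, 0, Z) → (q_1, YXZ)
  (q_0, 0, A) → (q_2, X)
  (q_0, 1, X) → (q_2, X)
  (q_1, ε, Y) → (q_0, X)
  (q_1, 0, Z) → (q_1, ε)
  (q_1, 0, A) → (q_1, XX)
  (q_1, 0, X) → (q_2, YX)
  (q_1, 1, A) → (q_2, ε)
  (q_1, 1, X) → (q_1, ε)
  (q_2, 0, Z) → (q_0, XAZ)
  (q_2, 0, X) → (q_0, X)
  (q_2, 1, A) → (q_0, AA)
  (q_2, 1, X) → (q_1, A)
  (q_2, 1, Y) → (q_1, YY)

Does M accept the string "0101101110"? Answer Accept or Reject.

(q_0, 0101101110, Z)
  read 0, top Z: go to q_1, push YXZ → (q_1, 101101110, YXZ)
  ε-move, top Y: go to q_0, push X → (q_0, 101101110, XXZ)
  read 1, top X: go to q_2, push X → (q_2, 01101110, XXZ)
  read 0, top X: go to q_0, push X → (q_0, 1101110, XXZ)
  read 1, top X: go to q_2, push X → (q_2, 101110, XXZ)
  read 1, top X: go to q_1, push A → (q_1, 01110, AXZ)
  read 0, top A: go to q_1, push XX → (q_1, 1110, XXXZ)
  read 1, top X: go to q_1, push ε → (q_1, 110, XXZ)
  read 1, top X: go to q_1, push ε → (q_1, 10, XZ)
  read 1, top X: go to q_1, push ε → (q_1, 0, Z)
  read 0, top Z: go to q_1, push ε → (q_1, ε, ε)
All input consumed and the stack is empty.

Accept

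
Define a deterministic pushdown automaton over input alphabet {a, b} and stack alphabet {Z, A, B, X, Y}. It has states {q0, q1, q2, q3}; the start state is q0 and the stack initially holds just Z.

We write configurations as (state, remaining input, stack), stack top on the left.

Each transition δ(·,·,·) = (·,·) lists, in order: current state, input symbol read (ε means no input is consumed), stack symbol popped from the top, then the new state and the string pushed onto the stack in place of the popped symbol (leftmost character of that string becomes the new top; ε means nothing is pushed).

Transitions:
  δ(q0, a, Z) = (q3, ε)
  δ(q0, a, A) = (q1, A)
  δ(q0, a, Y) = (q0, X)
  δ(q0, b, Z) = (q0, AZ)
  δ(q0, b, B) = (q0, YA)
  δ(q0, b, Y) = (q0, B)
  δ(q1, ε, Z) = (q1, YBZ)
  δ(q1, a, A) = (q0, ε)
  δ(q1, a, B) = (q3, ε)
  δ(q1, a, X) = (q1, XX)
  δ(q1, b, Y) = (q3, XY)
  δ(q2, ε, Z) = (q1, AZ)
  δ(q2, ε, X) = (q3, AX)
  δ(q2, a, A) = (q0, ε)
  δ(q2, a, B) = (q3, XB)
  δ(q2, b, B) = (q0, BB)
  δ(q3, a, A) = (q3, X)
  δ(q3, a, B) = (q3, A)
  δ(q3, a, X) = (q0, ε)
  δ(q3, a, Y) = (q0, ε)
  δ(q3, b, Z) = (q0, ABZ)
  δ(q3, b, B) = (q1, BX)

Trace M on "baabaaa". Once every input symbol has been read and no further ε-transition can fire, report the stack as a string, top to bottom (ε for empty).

ε

(q0, baabaaa, Z)
  read b, top Z: go to q0, push AZ → (q0, aabaaa, AZ)
  read a, top A: go to q1, push A → (q1, abaaa, AZ)
  read a, top A: go to q0, push ε → (q0, baaa, Z)
  read b, top Z: go to q0, push AZ → (q0, aaa, AZ)
  read a, top A: go to q1, push A → (q1, aa, AZ)
  read a, top A: go to q0, push ε → (q0, a, Z)
  read a, top Z: go to q3, push ε → (q3, ε, ε)
All input consumed in state q3 with stack ε.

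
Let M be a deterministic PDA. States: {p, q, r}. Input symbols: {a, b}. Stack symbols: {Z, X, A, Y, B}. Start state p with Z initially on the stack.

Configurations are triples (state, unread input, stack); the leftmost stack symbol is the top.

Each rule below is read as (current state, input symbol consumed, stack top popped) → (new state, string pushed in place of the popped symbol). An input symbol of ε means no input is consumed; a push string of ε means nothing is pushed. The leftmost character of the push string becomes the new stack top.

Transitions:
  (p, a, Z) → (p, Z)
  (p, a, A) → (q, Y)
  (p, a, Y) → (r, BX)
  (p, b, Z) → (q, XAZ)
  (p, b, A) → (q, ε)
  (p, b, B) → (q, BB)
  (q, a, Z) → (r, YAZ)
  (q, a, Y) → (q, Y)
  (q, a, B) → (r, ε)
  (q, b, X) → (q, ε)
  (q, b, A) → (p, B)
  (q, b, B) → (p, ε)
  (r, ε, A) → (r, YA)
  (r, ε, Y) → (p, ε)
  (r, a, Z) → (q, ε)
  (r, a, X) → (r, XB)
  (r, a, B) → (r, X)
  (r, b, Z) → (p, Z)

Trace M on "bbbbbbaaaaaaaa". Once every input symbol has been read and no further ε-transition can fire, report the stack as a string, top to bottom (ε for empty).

XBBBBBBZ

(p, bbbbbbaaaaaaaa, Z) ⊢ (q, bbbbbaaaaaaaa, XAZ) ⊢ (q, bbbbaaaaaaaa, AZ) ⊢ (p, bbbaaaaaaaa, BZ) ⊢ (q, bbaaaaaaaa, BBZ) ⊢ (p, baaaaaaaa, BZ) ⊢ (q, aaaaaaaa, BBZ) ⊢ (r, aaaaaaa, BZ) ⊢ (r, aaaaaa, XZ) ⊢ (r, aaaaa, XBZ) ⊢ (r, aaaa, XBBZ) ⊢ (r, aaa, XBBBZ) ⊢ (r, aa, XBBBBZ) ⊢ (r, a, XBBBBBZ) ⊢ (r, ε, XBBBBBBZ)
All input consumed in state r with stack XBBBBBBZ.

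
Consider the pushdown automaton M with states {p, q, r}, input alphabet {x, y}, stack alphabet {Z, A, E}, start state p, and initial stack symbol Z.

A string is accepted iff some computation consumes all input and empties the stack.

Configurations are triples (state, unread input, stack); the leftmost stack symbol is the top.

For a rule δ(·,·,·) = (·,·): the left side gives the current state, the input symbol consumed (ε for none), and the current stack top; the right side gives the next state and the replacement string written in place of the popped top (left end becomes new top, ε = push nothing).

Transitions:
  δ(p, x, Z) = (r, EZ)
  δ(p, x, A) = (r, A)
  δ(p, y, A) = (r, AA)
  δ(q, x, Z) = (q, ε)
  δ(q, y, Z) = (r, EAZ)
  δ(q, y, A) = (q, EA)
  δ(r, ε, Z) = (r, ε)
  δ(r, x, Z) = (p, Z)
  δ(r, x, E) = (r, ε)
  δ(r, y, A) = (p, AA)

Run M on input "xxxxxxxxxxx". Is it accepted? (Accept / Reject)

Accept

One accepting computation: (p, xxxxxxxxxxx, Z) ⊢ (r, xxxxxxxxxx, EZ) ⊢ (r, xxxxxxxxx, Z) ⊢ (p, xxxxxxxx, Z) ⊢ (r, xxxxxxx, EZ) ⊢ (r, xxxxxx, Z) ⊢ (p, xxxxx, Z) ⊢ (r, xxxx, EZ) ⊢ (r, xxx, Z) ⊢ (p, xx, Z) ⊢ (r, x, EZ) ⊢ (r, ε, Z) ⊢ (r, ε, ε)
All input consumed and the stack is empty.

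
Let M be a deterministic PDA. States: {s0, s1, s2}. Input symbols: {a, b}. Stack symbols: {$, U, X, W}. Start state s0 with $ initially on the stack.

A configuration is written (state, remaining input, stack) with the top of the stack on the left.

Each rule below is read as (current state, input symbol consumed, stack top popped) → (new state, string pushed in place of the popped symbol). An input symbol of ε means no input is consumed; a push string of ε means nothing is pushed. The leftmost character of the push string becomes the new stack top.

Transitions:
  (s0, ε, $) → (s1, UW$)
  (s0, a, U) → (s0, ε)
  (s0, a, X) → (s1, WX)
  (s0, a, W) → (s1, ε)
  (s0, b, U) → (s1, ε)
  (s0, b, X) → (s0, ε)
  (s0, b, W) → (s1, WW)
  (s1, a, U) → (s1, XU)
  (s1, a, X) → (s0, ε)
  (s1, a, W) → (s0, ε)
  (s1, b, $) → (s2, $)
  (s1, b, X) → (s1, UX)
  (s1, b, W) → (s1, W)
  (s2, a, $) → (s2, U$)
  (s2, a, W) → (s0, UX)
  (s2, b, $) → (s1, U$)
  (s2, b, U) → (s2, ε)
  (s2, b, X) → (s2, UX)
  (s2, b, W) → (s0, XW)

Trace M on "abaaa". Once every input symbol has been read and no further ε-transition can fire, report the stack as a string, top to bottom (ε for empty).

(s0, abaaa, $) ⊢ (s1, abaaa, UW$) ⊢ (s1, baaa, XUW$) ⊢ (s1, aaa, UXUW$) ⊢ (s1, aa, XUXUW$) ⊢ (s0, a, UXUW$) ⊢ (s0, ε, XUW$)
All input consumed in state s0 with stack XUW$.

XUW$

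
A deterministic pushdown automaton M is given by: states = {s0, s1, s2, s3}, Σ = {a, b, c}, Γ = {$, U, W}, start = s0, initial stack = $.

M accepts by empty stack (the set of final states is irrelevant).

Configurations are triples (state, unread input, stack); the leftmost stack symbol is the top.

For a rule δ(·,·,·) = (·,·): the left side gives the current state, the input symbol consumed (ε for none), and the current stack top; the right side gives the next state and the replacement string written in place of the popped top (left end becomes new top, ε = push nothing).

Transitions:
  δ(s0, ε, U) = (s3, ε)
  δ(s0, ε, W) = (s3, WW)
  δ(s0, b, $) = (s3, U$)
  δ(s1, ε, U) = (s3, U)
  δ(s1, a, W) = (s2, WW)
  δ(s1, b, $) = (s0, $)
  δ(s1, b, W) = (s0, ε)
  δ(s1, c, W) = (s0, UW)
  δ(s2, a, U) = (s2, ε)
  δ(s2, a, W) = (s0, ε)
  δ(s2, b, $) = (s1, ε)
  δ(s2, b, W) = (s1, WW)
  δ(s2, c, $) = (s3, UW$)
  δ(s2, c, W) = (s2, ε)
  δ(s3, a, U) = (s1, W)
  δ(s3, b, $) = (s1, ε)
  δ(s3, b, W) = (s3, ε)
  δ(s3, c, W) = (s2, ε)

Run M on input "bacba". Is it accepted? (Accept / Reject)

Reject

(s0, bacba, $)
  read b, top $: go to s3, push U$ → (s3, acba, U$)
  read a, top U: go to s1, push W → (s1, cba, W$)
  read c, top W: go to s0, push UW → (s0, ba, UW$)
  ε-move, top U: go to s3, push ε → (s3, ba, W$)
  read b, top W: go to s3, push ε → (s3, a, $)
No transition applies at (s3, a, $); input not fully consumed.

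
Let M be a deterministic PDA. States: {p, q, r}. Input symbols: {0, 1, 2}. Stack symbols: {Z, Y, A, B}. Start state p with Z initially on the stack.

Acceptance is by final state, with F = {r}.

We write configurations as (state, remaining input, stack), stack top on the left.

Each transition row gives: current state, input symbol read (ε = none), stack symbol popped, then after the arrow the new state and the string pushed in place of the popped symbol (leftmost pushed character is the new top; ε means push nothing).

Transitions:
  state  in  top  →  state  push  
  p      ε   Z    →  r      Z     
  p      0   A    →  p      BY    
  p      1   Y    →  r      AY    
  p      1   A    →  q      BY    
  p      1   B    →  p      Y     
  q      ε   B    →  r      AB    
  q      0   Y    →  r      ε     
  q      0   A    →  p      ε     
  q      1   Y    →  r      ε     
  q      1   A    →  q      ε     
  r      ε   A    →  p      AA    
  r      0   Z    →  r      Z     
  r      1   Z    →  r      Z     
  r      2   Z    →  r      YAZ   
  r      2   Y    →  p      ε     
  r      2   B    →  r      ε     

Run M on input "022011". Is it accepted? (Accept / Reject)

(p, 022011, Z) ⊢ (r, 022011, Z) ⊢ (r, 22011, Z) ⊢ (r, 2011, YAZ) ⊢ (p, 011, AZ) ⊢ (p, 11, BYZ) ⊢ (p, 1, YYZ) ⊢ (r, ε, AYYZ)
All input consumed; state r ∈ F.

Accept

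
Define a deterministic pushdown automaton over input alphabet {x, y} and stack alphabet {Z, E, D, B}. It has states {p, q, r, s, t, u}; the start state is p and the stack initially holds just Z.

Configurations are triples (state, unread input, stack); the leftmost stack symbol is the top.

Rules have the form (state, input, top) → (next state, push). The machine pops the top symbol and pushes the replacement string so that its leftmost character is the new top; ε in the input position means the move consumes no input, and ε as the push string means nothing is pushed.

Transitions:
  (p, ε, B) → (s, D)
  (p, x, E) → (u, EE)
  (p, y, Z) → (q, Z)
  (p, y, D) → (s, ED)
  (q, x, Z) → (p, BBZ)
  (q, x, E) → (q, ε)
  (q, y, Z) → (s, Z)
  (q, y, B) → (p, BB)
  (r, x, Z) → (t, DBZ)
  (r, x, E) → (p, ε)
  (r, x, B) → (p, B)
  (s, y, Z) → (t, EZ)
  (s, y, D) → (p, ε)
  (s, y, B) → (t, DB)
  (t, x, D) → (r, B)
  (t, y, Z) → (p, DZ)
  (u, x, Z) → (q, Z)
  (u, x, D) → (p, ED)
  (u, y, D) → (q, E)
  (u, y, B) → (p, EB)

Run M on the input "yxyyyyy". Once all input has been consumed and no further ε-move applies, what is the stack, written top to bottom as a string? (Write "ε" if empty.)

EZ

(p, yxyyyyy, Z)
  read y, top Z: go to q, push Z → (q, xyyyyy, Z)
  read x, top Z: go to p, push BBZ → (p, yyyyy, BBZ)
  ε-move, top B: go to s, push D → (s, yyyyy, DBZ)
  read y, top D: go to p, push ε → (p, yyyy, BZ)
  ε-move, top B: go to s, push D → (s, yyyy, DZ)
  read y, top D: go to p, push ε → (p, yyy, Z)
  read y, top Z: go to q, push Z → (q, yy, Z)
  read y, top Z: go to s, push Z → (s, y, Z)
  read y, top Z: go to t, push EZ → (t, ε, EZ)
All input consumed in state t with stack EZ.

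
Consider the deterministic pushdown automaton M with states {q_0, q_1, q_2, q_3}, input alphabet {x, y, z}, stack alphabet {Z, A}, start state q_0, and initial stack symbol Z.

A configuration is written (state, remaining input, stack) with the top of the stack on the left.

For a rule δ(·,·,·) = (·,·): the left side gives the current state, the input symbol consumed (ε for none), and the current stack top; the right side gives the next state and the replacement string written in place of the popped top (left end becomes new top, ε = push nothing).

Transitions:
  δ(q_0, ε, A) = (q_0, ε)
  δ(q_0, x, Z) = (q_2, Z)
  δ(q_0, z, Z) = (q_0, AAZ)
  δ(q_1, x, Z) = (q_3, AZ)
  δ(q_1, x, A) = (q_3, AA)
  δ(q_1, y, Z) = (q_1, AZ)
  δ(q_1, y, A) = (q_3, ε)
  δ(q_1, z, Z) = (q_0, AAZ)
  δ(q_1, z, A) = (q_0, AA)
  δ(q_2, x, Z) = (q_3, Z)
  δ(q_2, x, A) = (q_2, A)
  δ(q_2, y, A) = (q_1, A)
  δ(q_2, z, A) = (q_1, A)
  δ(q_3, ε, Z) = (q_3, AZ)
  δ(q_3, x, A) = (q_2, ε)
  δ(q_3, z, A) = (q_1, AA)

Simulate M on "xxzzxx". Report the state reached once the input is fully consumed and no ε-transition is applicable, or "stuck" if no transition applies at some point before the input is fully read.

(q_0, xxzzxx, Z)
  read x, top Z: go to q_2, push Z → (q_2, xzzxx, Z)
  read x, top Z: go to q_3, push Z → (q_3, zzxx, Z)
  ε-move, top Z: go to q_3, push AZ → (q_3, zzxx, AZ)
  read z, top A: go to q_1, push AA → (q_1, zxx, AAZ)
  read z, top A: go to q_0, push AA → (q_0, xx, AAAZ)
  ε-move, top A: go to q_0, push ε → (q_0, xx, AAZ)
  ε-move, top A: go to q_0, push ε → (q_0, xx, AZ)
  ε-move, top A: go to q_0, push ε → (q_0, xx, Z)
  read x, top Z: go to q_2, push Z → (q_2, x, Z)
  read x, top Z: go to q_3, push Z → (q_3, ε, Z)
  ε-move, top Z: go to q_3, push AZ → (q_3, ε, AZ)
All input consumed; M is in state q_3.

q_3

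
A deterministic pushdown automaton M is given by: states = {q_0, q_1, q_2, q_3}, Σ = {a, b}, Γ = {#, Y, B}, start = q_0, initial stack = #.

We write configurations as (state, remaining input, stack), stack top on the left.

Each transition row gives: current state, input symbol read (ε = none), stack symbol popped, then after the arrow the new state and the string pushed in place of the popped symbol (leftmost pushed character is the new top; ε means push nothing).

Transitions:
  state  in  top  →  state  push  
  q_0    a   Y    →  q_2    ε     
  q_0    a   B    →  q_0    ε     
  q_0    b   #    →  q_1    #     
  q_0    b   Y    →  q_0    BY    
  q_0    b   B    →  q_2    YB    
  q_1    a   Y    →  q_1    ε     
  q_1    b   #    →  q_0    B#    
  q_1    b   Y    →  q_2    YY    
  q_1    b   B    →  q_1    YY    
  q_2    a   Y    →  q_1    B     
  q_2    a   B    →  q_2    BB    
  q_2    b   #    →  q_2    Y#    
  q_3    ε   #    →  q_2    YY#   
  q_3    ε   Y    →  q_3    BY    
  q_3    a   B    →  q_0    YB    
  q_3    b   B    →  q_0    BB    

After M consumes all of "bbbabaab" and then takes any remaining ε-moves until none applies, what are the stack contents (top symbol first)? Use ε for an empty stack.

(q_0, bbbabaab, #)
  read b, top #: go to q_1, push # → (q_1, bbabaab, #)
  read b, top #: go to q_0, push B# → (q_0, babaab, B#)
  read b, top B: go to q_2, push YB → (q_2, abaab, YB#)
  read a, top Y: go to q_1, push B → (q_1, baab, BB#)
  read b, top B: go to q_1, push YY → (q_1, aab, YYB#)
  read a, top Y: go to q_1, push ε → (q_1, ab, YB#)
  read a, top Y: go to q_1, push ε → (q_1, b, B#)
  read b, top B: go to q_1, push YY → (q_1, ε, YY#)
All input consumed in state q_1 with stack YY#.

YY#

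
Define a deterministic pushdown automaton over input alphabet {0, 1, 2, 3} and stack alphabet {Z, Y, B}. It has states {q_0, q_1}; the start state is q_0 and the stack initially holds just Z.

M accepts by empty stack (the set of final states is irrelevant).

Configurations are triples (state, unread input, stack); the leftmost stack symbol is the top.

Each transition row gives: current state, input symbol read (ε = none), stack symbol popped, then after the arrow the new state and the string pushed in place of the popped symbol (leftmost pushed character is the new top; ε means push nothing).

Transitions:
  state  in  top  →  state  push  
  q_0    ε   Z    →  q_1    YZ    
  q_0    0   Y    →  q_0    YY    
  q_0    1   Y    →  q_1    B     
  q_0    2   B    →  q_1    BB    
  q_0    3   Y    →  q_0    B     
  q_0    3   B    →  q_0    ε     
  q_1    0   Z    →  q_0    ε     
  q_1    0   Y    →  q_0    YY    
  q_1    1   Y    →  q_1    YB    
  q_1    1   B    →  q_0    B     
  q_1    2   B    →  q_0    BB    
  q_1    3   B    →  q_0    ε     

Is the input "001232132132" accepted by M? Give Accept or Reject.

(q_0, 001232132132, Z)
  ε-move, top Z: go to q_1, push YZ → (q_1, 001232132132, YZ)
  read 0, top Y: go to q_0, push YY → (q_0, 01232132132, YYZ)
  read 0, top Y: go to q_0, push YY → (q_0, 1232132132, YYYZ)
  read 1, top Y: go to q_1, push B → (q_1, 232132132, BYYZ)
  read 2, top B: go to q_0, push BB → (q_0, 32132132, BBYYZ)
  read 3, top B: go to q_0, push ε → (q_0, 2132132, BYYZ)
  read 2, top B: go to q_1, push BB → (q_1, 132132, BBYYZ)
  read 1, top B: go to q_0, push B → (q_0, 32132, BBYYZ)
  read 3, top B: go to q_0, push ε → (q_0, 2132, BYYZ)
  read 2, top B: go to q_1, push BB → (q_1, 132, BBYYZ)
  read 1, top B: go to q_0, push B → (q_0, 32, BBYYZ)
  read 3, top B: go to q_0, push ε → (q_0, 2, BYYZ)
  read 2, top B: go to q_1, push BB → (q_1, ε, BBYYZ)
All input consumed; stack is BBYYZ, not empty, and no further ε-move applies.

Reject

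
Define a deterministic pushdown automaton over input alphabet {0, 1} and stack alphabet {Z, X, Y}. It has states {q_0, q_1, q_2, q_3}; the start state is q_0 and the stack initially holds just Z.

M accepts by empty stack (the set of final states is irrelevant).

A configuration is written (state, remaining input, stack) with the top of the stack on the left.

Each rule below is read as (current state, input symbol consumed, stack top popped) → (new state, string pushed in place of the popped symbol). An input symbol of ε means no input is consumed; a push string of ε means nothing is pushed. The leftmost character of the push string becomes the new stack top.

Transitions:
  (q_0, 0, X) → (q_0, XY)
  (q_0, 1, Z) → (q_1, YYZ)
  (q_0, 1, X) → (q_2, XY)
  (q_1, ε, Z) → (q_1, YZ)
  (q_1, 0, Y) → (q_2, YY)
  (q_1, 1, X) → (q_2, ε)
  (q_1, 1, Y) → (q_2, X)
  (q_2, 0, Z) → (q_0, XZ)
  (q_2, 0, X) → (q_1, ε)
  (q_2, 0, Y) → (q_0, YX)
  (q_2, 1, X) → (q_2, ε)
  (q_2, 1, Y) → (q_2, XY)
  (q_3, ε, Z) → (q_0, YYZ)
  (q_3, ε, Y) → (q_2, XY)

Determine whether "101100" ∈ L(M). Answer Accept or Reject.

(q_0, 101100, Z) ⊢ (q_1, 01100, YYZ) ⊢ (q_2, 1100, YYYZ) ⊢ (q_2, 100, XYYYZ) ⊢ (q_2, 00, YYYZ) ⊢ (q_0, 0, YXYYZ)
No transition applies at (q_0, 0, YXYYZ); input not fully consumed.

Reject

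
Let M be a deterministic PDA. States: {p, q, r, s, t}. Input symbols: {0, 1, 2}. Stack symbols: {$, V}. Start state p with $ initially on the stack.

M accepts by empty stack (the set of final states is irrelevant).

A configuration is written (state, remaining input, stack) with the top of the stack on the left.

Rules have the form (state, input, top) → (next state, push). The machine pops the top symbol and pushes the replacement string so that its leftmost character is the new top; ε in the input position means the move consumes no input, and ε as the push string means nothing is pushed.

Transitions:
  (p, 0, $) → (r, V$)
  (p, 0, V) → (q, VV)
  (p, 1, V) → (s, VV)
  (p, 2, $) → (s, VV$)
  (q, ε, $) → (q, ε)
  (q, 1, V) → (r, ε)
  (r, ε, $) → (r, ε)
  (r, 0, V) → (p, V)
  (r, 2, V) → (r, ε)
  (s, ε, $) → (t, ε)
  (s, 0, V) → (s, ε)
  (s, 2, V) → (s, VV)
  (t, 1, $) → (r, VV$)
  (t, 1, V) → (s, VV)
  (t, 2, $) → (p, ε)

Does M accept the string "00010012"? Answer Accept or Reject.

Accept

(p, 00010012, $)
  read 0, top $: go to r, push V$ → (r, 0010012, V$)
  read 0, top V: go to p, push V → (p, 010012, V$)
  read 0, top V: go to q, push VV → (q, 10012, VV$)
  read 1, top V: go to r, push ε → (r, 0012, V$)
  read 0, top V: go to p, push V → (p, 012, V$)
  read 0, top V: go to q, push VV → (q, 12, VV$)
  read 1, top V: go to r, push ε → (r, 2, V$)
  read 2, top V: go to r, push ε → (r, ε, $)
  ε-move, top $: go to r, push ε → (r, ε, ε)
All input consumed and the stack is empty.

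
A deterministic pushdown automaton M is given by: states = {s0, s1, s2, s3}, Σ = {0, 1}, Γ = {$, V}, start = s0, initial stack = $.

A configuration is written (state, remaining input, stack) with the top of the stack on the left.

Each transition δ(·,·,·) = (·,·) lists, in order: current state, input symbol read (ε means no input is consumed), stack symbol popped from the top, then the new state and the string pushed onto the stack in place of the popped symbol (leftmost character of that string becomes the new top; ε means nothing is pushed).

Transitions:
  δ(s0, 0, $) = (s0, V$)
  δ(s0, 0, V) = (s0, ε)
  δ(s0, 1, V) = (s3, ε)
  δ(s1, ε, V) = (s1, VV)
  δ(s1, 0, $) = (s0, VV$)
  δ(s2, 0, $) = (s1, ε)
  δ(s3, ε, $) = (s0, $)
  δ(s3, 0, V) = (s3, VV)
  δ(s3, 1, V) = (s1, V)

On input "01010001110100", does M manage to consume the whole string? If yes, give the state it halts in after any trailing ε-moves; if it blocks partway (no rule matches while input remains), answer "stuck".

(s0, 01010001110100, $)
  read 0, top $: go to s0, push V$ → (s0, 1010001110100, V$)
  read 1, top V: go to s3, push ε → (s3, 010001110100, $)
  ε-move, top $: go to s0, push $ → (s0, 010001110100, $)
  read 0, top $: go to s0, push V$ → (s0, 10001110100, V$)
  read 1, top V: go to s3, push ε → (s3, 0001110100, $)
  ε-move, top $: go to s0, push $ → (s0, 0001110100, $)
  read 0, top $: go to s0, push V$ → (s0, 001110100, V$)
  read 0, top V: go to s0, push ε → (s0, 01110100, $)
  read 0, top $: go to s0, push V$ → (s0, 1110100, V$)
  read 1, top V: go to s3, push ε → (s3, 110100, $)
  ε-move, top $: go to s0, push $ → (s0, 110100, $)
No transition for (s0, 1, top $); M blocks with input 110100 remaining.

stuck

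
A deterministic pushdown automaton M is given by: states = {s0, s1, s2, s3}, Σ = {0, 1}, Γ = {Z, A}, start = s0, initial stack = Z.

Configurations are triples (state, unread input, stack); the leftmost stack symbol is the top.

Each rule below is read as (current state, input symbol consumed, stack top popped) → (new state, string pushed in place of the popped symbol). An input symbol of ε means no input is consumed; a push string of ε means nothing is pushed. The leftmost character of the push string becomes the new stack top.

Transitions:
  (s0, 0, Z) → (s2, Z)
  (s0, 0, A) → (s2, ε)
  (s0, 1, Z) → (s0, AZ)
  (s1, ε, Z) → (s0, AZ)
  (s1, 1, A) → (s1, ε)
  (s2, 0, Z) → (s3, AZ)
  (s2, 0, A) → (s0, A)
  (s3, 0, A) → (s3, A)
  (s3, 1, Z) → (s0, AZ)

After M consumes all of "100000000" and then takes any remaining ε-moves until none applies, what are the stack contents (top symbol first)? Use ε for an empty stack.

(s0, 100000000, Z)
  read 1, top Z: go to s0, push AZ → (s0, 00000000, AZ)
  read 0, top A: go to s2, push ε → (s2, 0000000, Z)
  read 0, top Z: go to s3, push AZ → (s3, 000000, AZ)
  read 0, top A: go to s3, push A → (s3, 00000, AZ)
  read 0, top A: go to s3, push A → (s3, 0000, AZ)
  read 0, top A: go to s3, push A → (s3, 000, AZ)
  read 0, top A: go to s3, push A → (s3, 00, AZ)
  read 0, top A: go to s3, push A → (s3, 0, AZ)
  read 0, top A: go to s3, push A → (s3, ε, AZ)
All input consumed in state s3 with stack AZ.

AZ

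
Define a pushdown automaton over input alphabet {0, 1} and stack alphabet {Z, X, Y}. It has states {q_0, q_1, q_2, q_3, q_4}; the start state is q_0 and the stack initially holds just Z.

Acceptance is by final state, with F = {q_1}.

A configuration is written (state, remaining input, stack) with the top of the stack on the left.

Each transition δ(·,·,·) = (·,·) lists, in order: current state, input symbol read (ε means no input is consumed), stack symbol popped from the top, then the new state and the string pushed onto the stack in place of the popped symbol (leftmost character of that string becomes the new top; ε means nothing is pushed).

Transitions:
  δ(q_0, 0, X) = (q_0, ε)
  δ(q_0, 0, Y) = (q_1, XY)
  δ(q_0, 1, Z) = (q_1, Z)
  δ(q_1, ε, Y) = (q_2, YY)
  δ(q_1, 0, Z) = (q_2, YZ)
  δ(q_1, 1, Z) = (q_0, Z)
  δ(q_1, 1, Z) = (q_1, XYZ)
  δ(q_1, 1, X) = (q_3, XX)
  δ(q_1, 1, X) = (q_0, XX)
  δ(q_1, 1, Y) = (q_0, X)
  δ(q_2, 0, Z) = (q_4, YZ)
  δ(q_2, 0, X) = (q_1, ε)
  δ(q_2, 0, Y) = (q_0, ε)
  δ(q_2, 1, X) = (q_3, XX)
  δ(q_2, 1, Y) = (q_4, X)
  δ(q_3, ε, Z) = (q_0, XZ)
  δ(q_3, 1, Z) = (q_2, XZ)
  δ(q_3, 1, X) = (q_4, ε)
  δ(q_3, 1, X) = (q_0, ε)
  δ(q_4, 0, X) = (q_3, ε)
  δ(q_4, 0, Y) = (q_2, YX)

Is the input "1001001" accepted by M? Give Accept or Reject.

One accepting computation: (q_0, 1001001, Z) ⊢ (q_1, 001001, Z) ⊢ (q_2, 01001, YZ) ⊢ (q_0, 1001, Z) ⊢ (q_1, 001, Z) ⊢ (q_2, 01, YZ) ⊢ (q_0, 1, Z) ⊢ (q_1, ε, Z)
All input consumed and state q_1 ∈ F.

Accept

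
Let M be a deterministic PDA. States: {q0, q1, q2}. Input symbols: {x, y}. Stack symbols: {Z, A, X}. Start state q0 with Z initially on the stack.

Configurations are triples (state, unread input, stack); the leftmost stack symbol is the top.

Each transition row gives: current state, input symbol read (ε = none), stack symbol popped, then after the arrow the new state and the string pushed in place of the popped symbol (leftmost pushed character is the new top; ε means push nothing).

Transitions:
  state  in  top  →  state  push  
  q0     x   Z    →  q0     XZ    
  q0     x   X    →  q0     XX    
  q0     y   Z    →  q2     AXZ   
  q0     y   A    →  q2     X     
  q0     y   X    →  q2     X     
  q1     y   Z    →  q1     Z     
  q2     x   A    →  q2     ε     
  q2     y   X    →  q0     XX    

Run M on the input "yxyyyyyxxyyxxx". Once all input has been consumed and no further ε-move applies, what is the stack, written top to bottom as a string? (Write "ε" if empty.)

(q0, yxyyyyyxxyyxxx, Z) ⊢ (q2, xyyyyyxxyyxxx, AXZ) ⊢ (q2, yyyyyxxyyxxx, XZ) ⊢ (q0, yyyyxxyyxxx, XXZ) ⊢ (q2, yyyxxyyxxx, XXZ) ⊢ (q0, yyxxyyxxx, XXXZ) ⊢ (q2, yxxyyxxx, XXXZ) ⊢ (q0, xxyyxxx, XXXXZ) ⊢ (q0, xyyxxx, XXXXXZ) ⊢ (q0, yyxxx, XXXXXXZ) ⊢ (q2, yxxx, XXXXXXZ) ⊢ (q0, xxx, XXXXXXXZ) ⊢ (q0, xx, XXXXXXXXZ) ⊢ (q0, x, XXXXXXXXXZ) ⊢ (q0, ε, XXXXXXXXXXZ)
All input consumed in state q0 with stack XXXXXXXXXXZ.

XXXXXXXXXXZ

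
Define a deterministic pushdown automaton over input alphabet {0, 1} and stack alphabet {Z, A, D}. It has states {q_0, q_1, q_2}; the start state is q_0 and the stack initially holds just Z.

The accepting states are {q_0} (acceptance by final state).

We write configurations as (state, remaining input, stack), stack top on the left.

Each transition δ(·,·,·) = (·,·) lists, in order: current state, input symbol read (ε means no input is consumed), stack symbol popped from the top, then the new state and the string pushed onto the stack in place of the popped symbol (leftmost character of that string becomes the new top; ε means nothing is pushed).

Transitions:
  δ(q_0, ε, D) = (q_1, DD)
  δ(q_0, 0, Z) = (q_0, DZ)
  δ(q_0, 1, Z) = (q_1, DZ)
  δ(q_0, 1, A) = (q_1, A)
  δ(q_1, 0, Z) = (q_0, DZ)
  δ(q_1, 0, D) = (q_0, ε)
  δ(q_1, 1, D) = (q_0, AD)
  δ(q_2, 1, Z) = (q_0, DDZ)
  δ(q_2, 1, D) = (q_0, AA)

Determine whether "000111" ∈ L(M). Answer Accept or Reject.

(q_0, 000111, Z)
  read 0, top Z: go to q_0, push DZ → (q_0, 00111, DZ)
  ε-move, top D: go to q_1, push DD → (q_1, 00111, DDZ)
  read 0, top D: go to q_0, push ε → (q_0, 0111, DZ)
  ε-move, top D: go to q_1, push DD → (q_1, 0111, DDZ)
  read 0, top D: go to q_0, push ε → (q_0, 111, DZ)
  ε-move, top D: go to q_1, push DD → (q_1, 111, DDZ)
  read 1, top D: go to q_0, push AD → (q_0, 11, ADDZ)
  read 1, top A: go to q_1, push A → (q_1, 1, ADDZ)
No transition applies at (q_1, 1, ADDZ); input not fully consumed.

Reject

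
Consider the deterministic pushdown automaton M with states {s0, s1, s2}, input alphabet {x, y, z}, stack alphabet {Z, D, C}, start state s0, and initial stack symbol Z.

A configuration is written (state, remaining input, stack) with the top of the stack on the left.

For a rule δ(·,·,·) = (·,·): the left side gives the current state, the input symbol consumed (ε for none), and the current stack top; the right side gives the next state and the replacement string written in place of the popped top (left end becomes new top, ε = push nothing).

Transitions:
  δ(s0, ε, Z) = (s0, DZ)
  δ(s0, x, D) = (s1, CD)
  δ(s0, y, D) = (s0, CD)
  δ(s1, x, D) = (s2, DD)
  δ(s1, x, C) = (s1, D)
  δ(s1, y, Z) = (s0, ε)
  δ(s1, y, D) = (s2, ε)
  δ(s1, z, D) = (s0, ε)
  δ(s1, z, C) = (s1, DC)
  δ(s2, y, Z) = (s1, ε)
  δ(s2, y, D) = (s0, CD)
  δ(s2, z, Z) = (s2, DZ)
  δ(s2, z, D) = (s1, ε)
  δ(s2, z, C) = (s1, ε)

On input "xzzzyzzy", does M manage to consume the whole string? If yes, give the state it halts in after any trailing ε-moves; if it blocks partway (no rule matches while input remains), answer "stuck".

stuck

(s0, xzzzyzzy, Z)
  ε-move, top Z: go to s0, push DZ → (s0, xzzzyzzy, DZ)
  read x, top D: go to s1, push CD → (s1, zzzyzzy, CDZ)
  read z, top C: go to s1, push DC → (s1, zzyzzy, DCDZ)
  read z, top D: go to s0, push ε → (s0, zyzzy, CDZ)
No transition for (s0, z, top C); M blocks with input zyzzy remaining.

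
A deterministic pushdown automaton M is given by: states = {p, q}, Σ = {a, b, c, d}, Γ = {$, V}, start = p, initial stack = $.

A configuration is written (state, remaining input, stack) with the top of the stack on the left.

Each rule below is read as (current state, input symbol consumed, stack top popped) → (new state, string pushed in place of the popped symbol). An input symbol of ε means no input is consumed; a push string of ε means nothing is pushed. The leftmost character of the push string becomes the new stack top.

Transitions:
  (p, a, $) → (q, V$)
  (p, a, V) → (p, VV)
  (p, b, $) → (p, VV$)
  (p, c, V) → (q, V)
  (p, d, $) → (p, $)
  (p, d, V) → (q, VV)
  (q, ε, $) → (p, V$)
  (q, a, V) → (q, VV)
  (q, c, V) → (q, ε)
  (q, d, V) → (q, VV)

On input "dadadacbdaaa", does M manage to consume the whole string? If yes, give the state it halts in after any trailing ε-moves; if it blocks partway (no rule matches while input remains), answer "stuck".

(p, dadadacbdaaa, $)
  read d, top $: go to p, push $ → (p, adadacbdaaa, $)
  read a, top $: go to q, push V$ → (q, dadacbdaaa, V$)
  read d, top V: go to q, push VV → (q, adacbdaaa, VV$)
  read a, top V: go to q, push VV → (q, dacbdaaa, VVV$)
  read d, top V: go to q, push VV → (q, acbdaaa, VVVV$)
  read a, top V: go to q, push VV → (q, cbdaaa, VVVVV$)
  read c, top V: go to q, push ε → (q, bdaaa, VVVV$)
No transition for (q, b, top V); M blocks with input bdaaa remaining.

stuck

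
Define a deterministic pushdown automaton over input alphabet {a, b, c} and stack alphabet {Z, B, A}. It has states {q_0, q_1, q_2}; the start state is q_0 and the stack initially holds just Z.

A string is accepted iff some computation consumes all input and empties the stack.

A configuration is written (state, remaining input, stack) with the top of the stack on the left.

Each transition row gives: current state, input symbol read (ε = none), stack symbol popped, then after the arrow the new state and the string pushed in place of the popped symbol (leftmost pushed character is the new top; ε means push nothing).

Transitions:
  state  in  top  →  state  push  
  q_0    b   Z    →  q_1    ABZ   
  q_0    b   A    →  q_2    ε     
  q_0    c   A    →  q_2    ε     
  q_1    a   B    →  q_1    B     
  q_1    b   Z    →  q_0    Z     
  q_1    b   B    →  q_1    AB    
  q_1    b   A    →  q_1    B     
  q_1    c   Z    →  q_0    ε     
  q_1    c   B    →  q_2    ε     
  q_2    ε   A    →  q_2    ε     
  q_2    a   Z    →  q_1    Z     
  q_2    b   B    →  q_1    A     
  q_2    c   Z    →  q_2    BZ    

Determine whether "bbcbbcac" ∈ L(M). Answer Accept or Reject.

(q_0, bbcbbcac, Z)
  read b, top Z: go to q_1, push ABZ → (q_1, bcbbcac, ABZ)
  read b, top A: go to q_1, push B → (q_1, cbbcac, BBZ)
  read c, top B: go to q_2, push ε → (q_2, bbcac, BZ)
  read b, top B: go to q_1, push A → (q_1, bcac, AZ)
  read b, top A: go to q_1, push B → (q_1, cac, BZ)
  read c, top B: go to q_2, push ε → (q_2, ac, Z)
  read a, top Z: go to q_1, push Z → (q_1, c, Z)
  read c, top Z: go to q_0, push ε → (q_0, ε, ε)
All input consumed and the stack is empty.

Accept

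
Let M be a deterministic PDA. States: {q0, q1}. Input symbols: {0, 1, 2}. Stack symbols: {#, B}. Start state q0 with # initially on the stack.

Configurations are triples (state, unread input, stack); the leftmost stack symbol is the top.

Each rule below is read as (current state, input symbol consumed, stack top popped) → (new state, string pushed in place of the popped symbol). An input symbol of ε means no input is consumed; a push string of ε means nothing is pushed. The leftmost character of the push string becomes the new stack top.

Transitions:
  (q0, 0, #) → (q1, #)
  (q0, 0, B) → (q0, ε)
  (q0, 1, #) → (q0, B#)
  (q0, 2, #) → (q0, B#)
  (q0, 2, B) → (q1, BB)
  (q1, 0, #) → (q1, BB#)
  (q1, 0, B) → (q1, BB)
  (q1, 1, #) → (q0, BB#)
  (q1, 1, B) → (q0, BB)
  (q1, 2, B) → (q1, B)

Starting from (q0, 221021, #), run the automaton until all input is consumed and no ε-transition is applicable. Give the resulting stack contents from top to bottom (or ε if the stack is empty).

BBBB#

(q0, 221021, #)
  read 2, top #: go to q0, push B# → (q0, 21021, B#)
  read 2, top B: go to q1, push BB → (q1, 1021, BB#)
  read 1, top B: go to q0, push BB → (q0, 021, BBB#)
  read 0, top B: go to q0, push ε → (q0, 21, BB#)
  read 2, top B: go to q1, push BB → (q1, 1, BBB#)
  read 1, top B: go to q0, push BB → (q0, ε, BBBB#)
All input consumed in state q0 with stack BBBB#.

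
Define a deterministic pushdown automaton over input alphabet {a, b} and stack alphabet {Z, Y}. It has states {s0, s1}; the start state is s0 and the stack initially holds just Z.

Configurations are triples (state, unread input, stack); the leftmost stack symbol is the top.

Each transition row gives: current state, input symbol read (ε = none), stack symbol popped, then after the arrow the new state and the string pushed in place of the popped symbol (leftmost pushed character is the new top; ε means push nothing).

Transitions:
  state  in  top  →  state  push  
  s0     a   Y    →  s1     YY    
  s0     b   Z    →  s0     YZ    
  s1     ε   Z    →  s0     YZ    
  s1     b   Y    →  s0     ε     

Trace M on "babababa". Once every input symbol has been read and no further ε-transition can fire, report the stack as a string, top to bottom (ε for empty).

YYZ

(s0, babababa, Z)
  read b, top Z: go to s0, push YZ → (s0, abababa, YZ)
  read a, top Y: go to s1, push YY → (s1, bababa, YYZ)
  read b, top Y: go to s0, push ε → (s0, ababa, YZ)
  read a, top Y: go to s1, push YY → (s1, baba, YYZ)
  read b, top Y: go to s0, push ε → (s0, aba, YZ)
  read a, top Y: go to s1, push YY → (s1, ba, YYZ)
  read b, top Y: go to s0, push ε → (s0, a, YZ)
  read a, top Y: go to s1, push YY → (s1, ε, YYZ)
All input consumed in state s1 with stack YYZ.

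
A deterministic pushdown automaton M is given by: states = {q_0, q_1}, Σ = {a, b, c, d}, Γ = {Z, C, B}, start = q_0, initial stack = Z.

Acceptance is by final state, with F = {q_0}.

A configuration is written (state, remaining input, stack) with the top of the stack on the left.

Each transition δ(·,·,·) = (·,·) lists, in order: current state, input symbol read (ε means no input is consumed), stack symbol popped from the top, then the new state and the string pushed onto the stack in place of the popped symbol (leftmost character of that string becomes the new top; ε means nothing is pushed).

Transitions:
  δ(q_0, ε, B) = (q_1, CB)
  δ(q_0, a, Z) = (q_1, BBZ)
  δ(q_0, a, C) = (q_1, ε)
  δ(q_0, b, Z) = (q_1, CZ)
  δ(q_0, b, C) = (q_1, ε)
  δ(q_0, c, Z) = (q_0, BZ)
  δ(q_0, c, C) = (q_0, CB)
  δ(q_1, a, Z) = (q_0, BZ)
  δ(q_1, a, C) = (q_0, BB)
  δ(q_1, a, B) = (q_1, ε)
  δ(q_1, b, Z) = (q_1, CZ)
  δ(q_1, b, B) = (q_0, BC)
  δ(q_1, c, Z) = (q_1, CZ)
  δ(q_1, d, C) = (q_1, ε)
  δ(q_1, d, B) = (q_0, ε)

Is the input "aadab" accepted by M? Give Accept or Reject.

Accept

(q_0, aadab, Z)
  read a, top Z: go to q_1, push BBZ → (q_1, adab, BBZ)
  read a, top B: go to q_1, push ε → (q_1, dab, BZ)
  read d, top B: go to q_0, push ε → (q_0, ab, Z)
  read a, top Z: go to q_1, push BBZ → (q_1, b, BBZ)
  read b, top B: go to q_0, push BC → (q_0, ε, BCBZ)
All input consumed; state q_0 ∈ F.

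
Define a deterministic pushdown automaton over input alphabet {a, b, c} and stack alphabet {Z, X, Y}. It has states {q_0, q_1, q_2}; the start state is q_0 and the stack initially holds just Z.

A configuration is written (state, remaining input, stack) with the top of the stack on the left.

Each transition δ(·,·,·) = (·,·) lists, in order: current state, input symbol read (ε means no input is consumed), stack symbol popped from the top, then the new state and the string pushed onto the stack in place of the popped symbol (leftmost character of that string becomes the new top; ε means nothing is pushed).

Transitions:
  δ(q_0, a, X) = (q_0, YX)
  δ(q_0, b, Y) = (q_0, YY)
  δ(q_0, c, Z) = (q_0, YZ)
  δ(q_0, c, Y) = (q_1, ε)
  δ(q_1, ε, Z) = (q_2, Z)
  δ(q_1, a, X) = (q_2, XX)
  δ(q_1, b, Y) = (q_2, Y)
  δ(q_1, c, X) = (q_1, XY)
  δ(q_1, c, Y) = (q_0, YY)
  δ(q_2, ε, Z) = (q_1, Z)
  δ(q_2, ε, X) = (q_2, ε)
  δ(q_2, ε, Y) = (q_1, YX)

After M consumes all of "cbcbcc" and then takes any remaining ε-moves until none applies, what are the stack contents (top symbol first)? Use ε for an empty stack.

(q_0, cbcbcc, Z) ⊢ (q_0, bcbcc, YZ) ⊢ (q_0, cbcc, YYZ) ⊢ (q_1, bcc, YZ) ⊢ (q_2, cc, YZ) ⊢ (q_1, cc, YXZ) ⊢ (q_0, c, YYXZ) ⊢ (q_1, ε, YXZ)
All input consumed in state q_1 with stack YXZ.

YXZ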